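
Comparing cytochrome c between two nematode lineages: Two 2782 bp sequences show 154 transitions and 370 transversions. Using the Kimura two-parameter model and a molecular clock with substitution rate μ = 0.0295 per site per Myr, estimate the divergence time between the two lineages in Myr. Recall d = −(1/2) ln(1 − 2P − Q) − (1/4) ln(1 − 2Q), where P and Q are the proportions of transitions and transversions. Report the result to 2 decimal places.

P = 154/2782 ≈ 0.055356 and Q = 370/2782 ≈ 0.132998.
Under the Kimura two-parameter model, d = −½ ln(1 − 2P − Q) − ¼ ln(1 − 2Q).
1 − 2P − Q = 0.75629, giving −½ ln(0.75629) = 0.139665.
1 − 2Q = 0.734004, giving −¼ ln(0.734004) = 0.077310.
d = 0.139665 + 0.077310 = 0.216975.
Under a molecular clock d = 2μt, so t = d/(2μ) = 0.216975 / (2 × 0.0295) = 3.68 Myr.

3.68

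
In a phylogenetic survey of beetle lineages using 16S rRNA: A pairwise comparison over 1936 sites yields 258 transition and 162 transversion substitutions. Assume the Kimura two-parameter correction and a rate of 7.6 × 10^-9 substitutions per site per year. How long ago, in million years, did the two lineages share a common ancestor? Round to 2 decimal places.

P = 258/1936 ≈ 0.133264 and Q = 162/1936 ≈ 0.083678.
Under the Kimura two-parameter model, d = −½ ln(1 − 2P − Q) − ¼ ln(1 − 2Q).
1 − 2P − Q = 0.649794, giving −½ ln(0.649794) = 0.215550.
1 − 2Q = 0.832644, giving −¼ ln(0.832644) = 0.045787.
d = 0.215550 + 0.045787 = 0.261337.
Under a molecular clock d = 2μt, so t = d/(2μ) = 0.261337 / (2 × 7.6 × 10^-9) = 17.19 million years.

17.19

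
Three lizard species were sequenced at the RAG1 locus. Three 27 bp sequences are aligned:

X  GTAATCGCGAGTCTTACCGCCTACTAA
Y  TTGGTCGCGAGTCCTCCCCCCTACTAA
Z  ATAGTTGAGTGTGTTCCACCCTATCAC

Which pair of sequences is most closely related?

X and Y

X–Y: 6/27 differ, p = 0.222, d = 0.264.
X–Z: 12/27 differ, p = 0.444, d = 0.673.
Y–Z: 11/27 differ, p = 0.407, d = 0.588.
The smallest distance is between X and Y.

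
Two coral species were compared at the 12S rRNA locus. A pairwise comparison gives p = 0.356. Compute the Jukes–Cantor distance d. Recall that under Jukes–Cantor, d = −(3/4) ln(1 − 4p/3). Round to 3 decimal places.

d = −(3/4) ln(1 − 4p/3) = −0.75 ln(1 − 0.474667) = −0.75 ln(0.525333)
  = −0.75 × (-0.643723) = 0.482792 substitutions/site.

0.483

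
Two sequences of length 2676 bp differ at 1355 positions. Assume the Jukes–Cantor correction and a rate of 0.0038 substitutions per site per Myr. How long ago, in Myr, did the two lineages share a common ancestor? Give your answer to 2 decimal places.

p = 1355/2676 ≈ 0.506353.
d = −(3/4) ln(1 − 4p/3) = −0.75 ln(1 − 0.675137) = −0.75 ln(0.324863)
  = −0.75 × (-1.124352) = 0.843264 substitutions/site.
Under a molecular clock d = 2μt, so t = d/(2μ) = 0.843264 / (2 × 0.0038) = 110.96 Myr.

110.96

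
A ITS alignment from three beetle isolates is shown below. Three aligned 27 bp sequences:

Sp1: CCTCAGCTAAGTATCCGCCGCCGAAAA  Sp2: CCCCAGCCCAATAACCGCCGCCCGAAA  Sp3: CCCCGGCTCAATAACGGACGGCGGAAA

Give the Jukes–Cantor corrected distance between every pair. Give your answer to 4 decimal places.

Sp1–Sp2: 7/27 sites differ → p ≈ 0.259259, d = −0.75 ln(1 − 0.345679) = 0.318118 ≈ 0.3181.
Sp1–Sp3: 9/27 sites differ → p ≈ 0.333333, d = −0.75 ln(1 − 0.444444) = 0.440839 ≈ 0.4408.
Sp2–Sp3: 6/27 sites differ → p ≈ 0.222222, d = −0.75 ln(1 − 0.296296) = 0.263548 ≈ 0.2635.

d(Sp1,Sp2) = 0.3181, d(Sp1,Sp3) = 0.4408, d(Sp2,Sp3) = 0.2635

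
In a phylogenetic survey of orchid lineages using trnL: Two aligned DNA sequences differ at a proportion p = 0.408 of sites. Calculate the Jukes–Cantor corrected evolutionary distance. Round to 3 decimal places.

0.589

d = −(3/4) ln(1 − 4p/3) = −0.75 ln(1 − 0.544) = −0.75 ln(0.456)
  = −0.75 × (-0.785262) = 0.588947 substitutions/site.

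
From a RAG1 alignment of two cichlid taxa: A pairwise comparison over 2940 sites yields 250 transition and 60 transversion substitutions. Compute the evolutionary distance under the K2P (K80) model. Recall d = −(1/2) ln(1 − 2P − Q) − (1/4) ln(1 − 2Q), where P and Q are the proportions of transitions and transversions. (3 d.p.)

0.116

P = 250/2940 ≈ 0.085034 and Q = 60/2940 ≈ 0.020408.
Under the Kimura two-parameter model, d = −½ ln(1 − 2P − Q) − ¼ ln(1 − 2Q).
1 − 2P − Q = 0.809524, giving −½ ln(0.809524) = 0.105654.
1 − 2Q = 0.959184, giving −¼ ln(0.959184) = 0.010418.
d = 0.105654 + 0.010418 = 0.116072.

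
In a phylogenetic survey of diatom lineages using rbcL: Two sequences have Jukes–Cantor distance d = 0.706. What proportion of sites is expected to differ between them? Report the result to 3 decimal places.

p = (3/4)(1 − e^(−4d/3)) = 0.75 × (1 − e^(-0.941333)) = 0.75 × (1 − 0.390107) = 0.457420.

0.457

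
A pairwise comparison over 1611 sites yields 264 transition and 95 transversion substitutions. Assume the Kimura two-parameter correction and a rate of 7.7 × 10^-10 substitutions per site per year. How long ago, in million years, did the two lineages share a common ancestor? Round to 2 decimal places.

179.12

P = 264/1611 ≈ 0.163873 and Q = 95/1611 ≈ 0.05897.
Under the Kimura two-parameter model, d = −½ ln(1 − 2P − Q) − ¼ ln(1 − 2Q).
1 − 2P − Q = 0.613284, giving −½ ln(0.613284) = 0.244464.
1 − 2Q = 0.88206, giving −¼ ln(0.88206) = 0.031374.
d = 0.244464 + 0.031374 = 0.275838.
Under a molecular clock d = 2μt, so t = d/(2μ) = 0.275838 / (2 × 7.7 × 10^-10) = 179.12 million years.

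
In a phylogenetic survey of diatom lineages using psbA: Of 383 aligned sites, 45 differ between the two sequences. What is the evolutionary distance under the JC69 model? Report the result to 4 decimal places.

0.1278

p = 45/383 ≈ 0.117493.
d = −(3/4) ln(1 − 4p/3) = −0.75 ln(1 − 0.156657) = −0.75 ln(0.843343)
  = −0.75 × (-0.170382) = 0.127787 substitutions/site.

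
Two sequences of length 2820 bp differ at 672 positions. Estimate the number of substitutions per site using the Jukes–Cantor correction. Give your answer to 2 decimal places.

p = 672/2820 ≈ 0.238298.
d = −(3/4) ln(1 − 4p/3) = −0.75 ln(1 − 0.317731) = −0.75 ln(0.682269)
  = −0.75 × (-0.382331) = 0.286748 substitutions/site.

0.29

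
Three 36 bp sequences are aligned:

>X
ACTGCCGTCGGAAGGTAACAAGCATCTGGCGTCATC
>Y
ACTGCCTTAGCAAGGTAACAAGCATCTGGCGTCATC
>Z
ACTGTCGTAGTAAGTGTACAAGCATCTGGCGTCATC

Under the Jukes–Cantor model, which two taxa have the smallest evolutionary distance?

X–Y: 3/36 differ, p = 0.083, d = 0.088.
X–Z: 6/36 differ, p = 0.167, d = 0.188.
Y–Z: 6/36 differ, p = 0.167, d = 0.188.
The smallest distance is between X and Y.

X and Y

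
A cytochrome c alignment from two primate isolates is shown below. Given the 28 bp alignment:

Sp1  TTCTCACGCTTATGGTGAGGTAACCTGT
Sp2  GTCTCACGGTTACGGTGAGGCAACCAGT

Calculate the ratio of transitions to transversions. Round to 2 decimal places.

Transitions are A↔G and C↔T; transversions are all other mismatches.
Transitions: 2. Transversions: 3.
R = 2/3 = 0.666666… ≈ 0.67 (to 2 d.p.).

0.67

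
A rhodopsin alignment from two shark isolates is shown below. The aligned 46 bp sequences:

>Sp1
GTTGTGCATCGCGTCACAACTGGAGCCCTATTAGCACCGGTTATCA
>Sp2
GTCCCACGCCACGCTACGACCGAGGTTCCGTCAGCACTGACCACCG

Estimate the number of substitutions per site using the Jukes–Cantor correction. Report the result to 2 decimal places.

The sequences differ at 24 of 46 sites, so p = 24/46 ≈ 0.521739.
d = −(3/4) ln(1 − 4p/3) = −0.75 ln(1 − 0.695652) = −0.75 ln(0.304348)
  = −0.75 × (-1.189583) = 0.892187 substitutions/site.

0.89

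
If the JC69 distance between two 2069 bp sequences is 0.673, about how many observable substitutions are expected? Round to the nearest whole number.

919

Invert JC69: p = (3/4)(1 − e^(−4d/3)) = 0.75 × (1 − e^(-0.897333)) = 0.75 × (1 − 0.407655) = 0.444259.
Expected differing sites = pL ≈ 0.444259 × 2069 = 919.171871 ≈ 919.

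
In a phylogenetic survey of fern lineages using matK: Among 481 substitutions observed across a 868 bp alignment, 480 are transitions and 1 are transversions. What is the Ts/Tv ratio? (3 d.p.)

R = 480/1 = 480.000.

480.000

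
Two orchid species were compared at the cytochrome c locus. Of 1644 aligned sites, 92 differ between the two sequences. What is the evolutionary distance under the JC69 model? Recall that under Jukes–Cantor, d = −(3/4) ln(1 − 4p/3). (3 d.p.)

p = 92/1644 ≈ 0.055961.
d = −(3/4) ln(1 − 4p/3) = −0.75 ln(1 − 0.074615) = −0.75 ln(0.925385)
  = −0.75 × (-0.077545) = 0.058159 substitutions/site.

0.058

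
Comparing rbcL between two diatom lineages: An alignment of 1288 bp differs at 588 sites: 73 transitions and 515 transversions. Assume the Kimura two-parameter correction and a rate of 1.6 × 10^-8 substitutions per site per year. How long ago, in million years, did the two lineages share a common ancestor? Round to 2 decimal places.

23.81

P = 73/1288 ≈ 0.056677 and Q = 515/1288 ≈ 0.399845.
Under the Kimura two-parameter model, d = −½ ln(1 − 2P − Q) − ¼ ln(1 − 2Q).
1 − 2P − Q = 0.486801, giving −½ ln(0.486801) = 0.359950.
1 − 2Q = 0.20031, giving −¼ ln(0.20031) = 0.401972.
d = 0.359950 + 0.401972 = 0.761922.
Under a molecular clock d = 2μt, so t = d/(2μ) = 0.761922 / (2 × 1.6 × 10^-8) = 23.81 million years.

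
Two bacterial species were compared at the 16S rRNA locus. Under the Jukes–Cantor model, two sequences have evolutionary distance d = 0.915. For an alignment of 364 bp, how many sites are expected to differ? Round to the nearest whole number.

Invert JC69: p = (3/4)(1 − e^(−4d/3)) = 0.75 × (1 − e^(-1.22)) = 0.75 × (1 − 0.295230) = 0.528578.
Expected differing sites = pL ≈ 0.528578 × 364 = 192.402392 ≈ 192.

192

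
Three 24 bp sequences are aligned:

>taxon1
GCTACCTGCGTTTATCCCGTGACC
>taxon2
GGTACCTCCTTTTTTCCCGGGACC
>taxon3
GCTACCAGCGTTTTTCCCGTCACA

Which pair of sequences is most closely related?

taxon1–taxon2: 5/24 differ, p = 0.208, d = 0.244.
taxon1–taxon3: 4/24 differ, p = 0.167, d = 0.188.
taxon2–taxon3: 7/24 differ, p = 0.292, d = 0.369.
The smallest distance is between taxon1 and taxon3.

taxon1 and taxon3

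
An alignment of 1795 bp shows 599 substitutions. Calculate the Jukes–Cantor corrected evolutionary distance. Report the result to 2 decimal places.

p = 599/1795 ≈ 0.333705.
d = −(3/4) ln(1 − 4p/3) = −0.75 ln(1 − 0.44494) = −0.75 ln(0.55506)
  = −0.75 × (-0.588679) = 0.441509 substitutions/site.

0.44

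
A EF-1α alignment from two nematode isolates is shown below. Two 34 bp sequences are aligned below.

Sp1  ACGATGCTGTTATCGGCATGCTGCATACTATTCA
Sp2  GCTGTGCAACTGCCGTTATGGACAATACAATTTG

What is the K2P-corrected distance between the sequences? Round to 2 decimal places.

0.88

Of 34 sites, 9 differences are transitions and 8 are transversions, so P = 9/34 ≈ 0.264706 and Q = 8/34 ≈ 0.235294.
Under the Kimura two-parameter model, d = −½ ln(1 − 2P − Q) − ¼ ln(1 − 2Q).
1 − 2P − Q = 0.235294, giving −½ ln(0.235294) = 0.723460.
1 − 2Q = 0.529412, giving −¼ ln(0.529412) = 0.158997.
d = 0.723460 + 0.158997 = 0.882457.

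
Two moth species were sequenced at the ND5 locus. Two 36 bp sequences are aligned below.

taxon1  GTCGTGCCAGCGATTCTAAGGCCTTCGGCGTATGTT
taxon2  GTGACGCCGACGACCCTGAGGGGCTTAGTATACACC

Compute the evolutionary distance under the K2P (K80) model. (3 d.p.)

1.837

Of 36 sites, 16 differences are transitions and 3 are transversions, so P = 16/36 ≈ 0.444444 and Q = 3/36 ≈ 0.083333.
Under the Kimura two-parameter model, d = −½ ln(1 − 2P − Q) − ¼ ln(1 − 2Q).
1 − 2P − Q = 0.027779, giving −½ ln(0.027779) = 1.791737.
1 − 2Q = 0.833334, giving −¼ ln(0.833334) = 0.045580.
d = 1.791737 + 0.045580 = 1.837317.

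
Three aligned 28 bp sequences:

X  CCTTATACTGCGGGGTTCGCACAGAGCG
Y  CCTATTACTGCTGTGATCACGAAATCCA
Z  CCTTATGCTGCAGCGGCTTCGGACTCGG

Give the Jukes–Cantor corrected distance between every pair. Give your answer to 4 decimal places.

d(X,Y) = 0.6355, d(X,Z) = 0.7238, d(Y,Z) = 0.7238

X–Y: 12/28 sites differ → p ≈ 0.428571, d = −0.75 ln(1 − 0.571428) = 0.635472 ≈ 0.6355.
X–Z: 13/28 sites differ → p ≈ 0.464286, d = −0.75 ln(1 − 0.619048) = 0.723811 ≈ 0.7238.
Y–Z: 13/28 sites differ → p ≈ 0.464286, d = −0.75 ln(1 − 0.619048) = 0.723811 ≈ 0.7238.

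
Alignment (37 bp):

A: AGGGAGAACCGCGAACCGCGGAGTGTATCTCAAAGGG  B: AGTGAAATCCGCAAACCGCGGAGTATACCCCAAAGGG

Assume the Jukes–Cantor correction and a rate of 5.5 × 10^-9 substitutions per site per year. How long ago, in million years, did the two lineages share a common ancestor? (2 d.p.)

The sequences differ at 7 of 37 sites (3, 6, 8, 13, 25, 28, 30), so p = 7/37 ≈ 0.189189.
d = −(3/4) ln(1 − 4p/3) = −0.75 ln(1 − 0.252252) = −0.75 ln(0.747748)
  = −0.75 × (-0.290689) = 0.218017 substitutions/site.
Under a molecular clock d = 2μt, so t = d/(2μ) = 0.218017 / (2 × 5.5 × 10^-9) = 19.82 million years.

19.82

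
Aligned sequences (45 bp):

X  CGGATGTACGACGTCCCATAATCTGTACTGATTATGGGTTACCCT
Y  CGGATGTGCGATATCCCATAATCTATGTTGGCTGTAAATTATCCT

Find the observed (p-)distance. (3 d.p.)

The sequences differ at 13 of 45 positions.
p = 13/45 = 0.288888… ≈ 0.289 (to 3 d.p.).

0.289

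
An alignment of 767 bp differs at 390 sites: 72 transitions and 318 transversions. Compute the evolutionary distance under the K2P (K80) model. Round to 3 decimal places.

P = 72/767 ≈ 0.093872 and Q = 318/767 ≈ 0.414602.
Under the Kimura two-parameter model, d = −½ ln(1 − 2P − Q) − ¼ ln(1 − 2Q).
1 − 2P − Q = 0.397654, giving −½ ln(0.397654) = 0.461086.
1 − 2Q = 0.170796, giving −¼ ln(0.170796) = 0.441821.
d = 0.461086 + 0.441821 = 0.902907.

0.903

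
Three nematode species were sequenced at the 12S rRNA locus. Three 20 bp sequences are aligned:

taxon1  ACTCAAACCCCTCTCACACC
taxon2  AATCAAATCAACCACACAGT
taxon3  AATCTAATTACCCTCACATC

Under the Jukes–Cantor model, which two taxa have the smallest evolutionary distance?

taxon1–taxon2: 8/20 differ, p = 0.400, d = 0.572.
taxon1–taxon3: 7/20 differ, p = 0.350, d = 0.471.
taxon2–taxon3: 6/20 differ, p = 0.300, d = 0.383.
The smallest distance is between taxon2 and taxon3.

taxon2 and taxon3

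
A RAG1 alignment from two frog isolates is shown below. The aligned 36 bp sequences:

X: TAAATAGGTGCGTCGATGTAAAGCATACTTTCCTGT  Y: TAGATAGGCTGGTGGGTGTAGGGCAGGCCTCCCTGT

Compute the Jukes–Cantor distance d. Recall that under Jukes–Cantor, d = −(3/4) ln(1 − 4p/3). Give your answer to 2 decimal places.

0.44

The sequences differ at 12 of 36 sites, so p = 12/36 ≈ 0.333333.
d = −(3/4) ln(1 − 4p/3) = −0.75 ln(1 − 0.444444) = −0.75 ln(0.555556)
  = −0.75 × (-0.587786) = 0.440840 substitutions/site.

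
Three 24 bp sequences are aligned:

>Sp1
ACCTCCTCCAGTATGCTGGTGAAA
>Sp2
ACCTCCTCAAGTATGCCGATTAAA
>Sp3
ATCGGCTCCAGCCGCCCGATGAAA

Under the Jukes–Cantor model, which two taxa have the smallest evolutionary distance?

Sp1–Sp2: 4/24 differ, p = 0.167, d = 0.188.
Sp1–Sp3: 9/24 differ, p = 0.375, d = 0.520.
Sp2–Sp3: 9/24 differ, p = 0.375, d = 0.520.
The smallest distance is between Sp1 and Sp2.

Sp1 and Sp2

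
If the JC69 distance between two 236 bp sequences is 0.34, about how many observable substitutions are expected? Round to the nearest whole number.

65

Invert JC69: p = (3/4)(1 − e^(−4d/3)) = 0.75 × (1 − e^(-0.453333)) = 0.75 × (1 − 0.635506) = 0.273371.
Expected differing sites = pL ≈ 0.273371 × 236 = 64.515556 ≈ 65.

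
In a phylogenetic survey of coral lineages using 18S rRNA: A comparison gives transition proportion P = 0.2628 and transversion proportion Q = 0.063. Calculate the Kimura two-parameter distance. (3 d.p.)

0.478

Under the Kimura two-parameter model, d = −½ ln(1 − 2P − Q) − ¼ ln(1 − 2Q).
1 − 2P − Q = 0.4114, giving −½ ln(0.4114) = 0.444095.
1 − 2Q = 0.874, giving −¼ ln(0.874) = 0.033669.
d = 0.444095 + 0.033669 = 0.477764.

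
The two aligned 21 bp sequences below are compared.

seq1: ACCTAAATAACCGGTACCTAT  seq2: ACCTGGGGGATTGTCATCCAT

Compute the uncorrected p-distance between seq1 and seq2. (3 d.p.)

The sequences differ at 11 of 21 positions.
p = 11/21 = 0.523809… ≈ 0.524 (to 3 d.p.).

0.524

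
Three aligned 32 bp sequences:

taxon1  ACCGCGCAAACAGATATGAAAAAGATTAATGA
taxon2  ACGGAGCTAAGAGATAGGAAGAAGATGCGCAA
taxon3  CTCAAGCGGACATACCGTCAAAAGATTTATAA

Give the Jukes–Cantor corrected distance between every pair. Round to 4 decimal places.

d(taxon1,taxon2) = 0.4598, d(taxon1,taxon3) = 0.6566, d(taxon2,taxon3) = 0.9241

taxon1–taxon2: 11/32 sites differ → p = 0.34375, d = −0.75 ln(1 − 0.458333) = 0.459828 ≈ 0.4598.
taxon1–taxon3: 14/32 sites differ → p = 0.4375, d = −0.75 ln(1 − 0.583333) = 0.656601 ≈ 0.6566.
taxon2–taxon3: 17/32 sites differ → p = 0.53125, d = −0.75 ln(1 − 0.708333) = 0.924107 ≈ 0.9241.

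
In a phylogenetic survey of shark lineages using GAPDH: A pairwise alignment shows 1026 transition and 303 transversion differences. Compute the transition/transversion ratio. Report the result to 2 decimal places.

R = 1026/303 = 3.386138… ≈ 3.39 (to 2 d.p.).

3.39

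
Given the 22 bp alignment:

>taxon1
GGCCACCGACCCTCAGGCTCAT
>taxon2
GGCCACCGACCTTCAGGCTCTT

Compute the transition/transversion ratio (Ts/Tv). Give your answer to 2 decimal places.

Transitions are A↔G and C↔T; transversions are all other mismatches.
Transitions: 1. Transversions: 1.
R = 1/1 = 1.00.

1.00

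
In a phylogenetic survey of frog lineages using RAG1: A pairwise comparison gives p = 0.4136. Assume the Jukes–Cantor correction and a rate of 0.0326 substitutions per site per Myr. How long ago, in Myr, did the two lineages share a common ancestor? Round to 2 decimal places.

d = −(3/4) ln(1 − 4p/3) = −0.75 ln(1 − 0.551467) = −0.75 ln(0.448533)
  = −0.75 × (-0.801773) = 0.601330 substitutions/site.
Under a molecular clock d = 2μt, so t = d/(2μ) = 0.601330 / (2 × 0.0326) = 9.22 Myr.

9.22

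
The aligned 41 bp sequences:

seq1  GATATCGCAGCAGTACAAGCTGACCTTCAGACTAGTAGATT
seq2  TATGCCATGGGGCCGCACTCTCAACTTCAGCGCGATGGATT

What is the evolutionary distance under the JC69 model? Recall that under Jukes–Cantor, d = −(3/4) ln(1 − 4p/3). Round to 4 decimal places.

The sequences differ at 21 of 41 sites, so p = 21/41 ≈ 0.512195.
d = −(3/4) ln(1 − 4p/3) = −0.75 ln(1 − 0.682927) = −0.75 ln(0.317073)
  = −0.75 × (-1.148623) = 0.861467 substitutions/site.

0.8615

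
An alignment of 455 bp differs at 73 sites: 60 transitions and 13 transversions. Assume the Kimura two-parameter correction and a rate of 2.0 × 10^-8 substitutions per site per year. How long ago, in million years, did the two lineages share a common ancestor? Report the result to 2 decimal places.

P = 60/455 ≈ 0.131868 and Q = 13/455 ≈ 0.028571.
Under the Kimura two-parameter model, d = −½ ln(1 − 2P − Q) − ¼ ln(1 − 2Q).
1 − 2P − Q = 0.707693, giving −½ ln(0.707693) = 0.172872.
1 − 2Q = 0.942858, giving −¼ ln(0.942858) = 0.014710.
d = 0.172872 + 0.014710 = 0.187582.
Under a molecular clock d = 2μt, so t = d/(2μ) = 0.187582 / (2 × 2.0 × 10^-8) = 4.69 million years.

4.69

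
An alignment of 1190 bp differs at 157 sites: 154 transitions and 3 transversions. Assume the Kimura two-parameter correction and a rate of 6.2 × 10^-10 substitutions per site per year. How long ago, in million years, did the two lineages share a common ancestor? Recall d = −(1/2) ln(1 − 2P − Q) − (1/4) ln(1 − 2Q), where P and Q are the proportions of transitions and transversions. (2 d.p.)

P = 154/1190 ≈ 0.129412 and Q = 3/1190 ≈ 0.002521.
Under the Kimura two-parameter model, d = −½ ln(1 − 2P − Q) − ¼ ln(1 − 2Q).
1 − 2P − Q = 0.738655, giving −½ ln(0.738655) = 0.151462.
1 − 2Q = 0.994958, giving −¼ ln(0.994958) = 0.001264.
d = 0.151462 + 0.001264 = 0.152726.
Under a molecular clock d = 2μt, so t = d/(2μ) = 0.152726 / (2 × 6.2 × 10^-10) = 123.17 million years.

123.17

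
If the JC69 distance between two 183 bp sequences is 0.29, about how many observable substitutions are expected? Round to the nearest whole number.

44

Invert JC69: p = (3/4)(1 − e^(−4d/3)) = 0.75 × (1 − e^(-0.386667)) = 0.75 × (1 − 0.679317) = 0.240512.
Expected differing sites = pL ≈ 0.240512 × 183 = 44.013696 ≈ 44.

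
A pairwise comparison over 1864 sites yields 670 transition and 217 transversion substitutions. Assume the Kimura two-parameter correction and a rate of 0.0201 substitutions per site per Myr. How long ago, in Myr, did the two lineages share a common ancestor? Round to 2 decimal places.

P = 670/1864 ≈ 0.359442 and Q = 217/1864 ≈ 0.116416.
Under the Kimura two-parameter model, d = −½ ln(1 − 2P − Q) − ¼ ln(1 − 2Q).
1 − 2P − Q = 0.1647, giving −½ ln(0.1647) = 0.901815.
1 − 2Q = 0.767168, giving −¼ ln(0.767168) = 0.066262.
d = 0.901815 + 0.066262 = 0.968077.
Under a molecular clock d = 2μt, so t = d/(2μ) = 0.968077 / (2 × 0.0201) = 24.08 Myr.

24.08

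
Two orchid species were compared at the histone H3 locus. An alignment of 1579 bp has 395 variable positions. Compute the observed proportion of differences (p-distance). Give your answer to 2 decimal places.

0.25

p = 395/1579 = 0.250158… ≈ 0.25 (to 2 d.p.).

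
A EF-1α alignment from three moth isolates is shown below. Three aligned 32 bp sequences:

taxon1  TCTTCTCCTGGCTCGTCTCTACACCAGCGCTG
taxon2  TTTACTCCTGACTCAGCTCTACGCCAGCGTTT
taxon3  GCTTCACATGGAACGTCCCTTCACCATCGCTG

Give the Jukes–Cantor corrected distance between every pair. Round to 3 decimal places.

d(taxon1,taxon2) = 0.304, d(taxon1,taxon3) = 0.304, d(taxon2,taxon3) = 0.824

taxon1–taxon2: 8/32 sites differ → p = 0.25, d = −0.75 ln(1 − 0.333333) = 0.304098 ≈ 0.304.
taxon1–taxon3: 8/32 sites differ → p = 0.25, d = −0.75 ln(1 − 0.333333) = 0.304098 ≈ 0.304.
taxon2–taxon3: 16/32 sites differ → p = 0.5, d = −0.75 ln(1 − 0.666667) = 0.823960 ≈ 0.824.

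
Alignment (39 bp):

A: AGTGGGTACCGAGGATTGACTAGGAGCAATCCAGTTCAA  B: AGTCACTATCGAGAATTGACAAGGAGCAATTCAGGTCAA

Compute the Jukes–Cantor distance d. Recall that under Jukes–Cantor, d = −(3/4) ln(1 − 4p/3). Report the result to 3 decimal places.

0.240

The sequences differ at 8 of 39 sites (4, 5, 6, 9, 14, 21, 31, 35), so p = 8/39 ≈ 0.205128.
d = −(3/4) ln(1 − 4p/3) = −0.75 ln(1 − 0.273504) = −0.75 ln(0.726496)
  = −0.75 × (-0.319522) = 0.239642 substitutions/site.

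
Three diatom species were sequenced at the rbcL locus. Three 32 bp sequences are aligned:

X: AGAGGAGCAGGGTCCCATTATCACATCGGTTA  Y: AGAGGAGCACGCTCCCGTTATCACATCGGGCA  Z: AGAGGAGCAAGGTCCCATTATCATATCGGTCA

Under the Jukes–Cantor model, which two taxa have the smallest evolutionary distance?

X–Y: 5/32 differ, p = 0.156, d = 0.175.
X–Z: 3/32 differ, p = 0.094, d = 0.100.
Y–Z: 5/32 differ, p = 0.156, d = 0.175.
The smallest distance is between X and Z.

X and Z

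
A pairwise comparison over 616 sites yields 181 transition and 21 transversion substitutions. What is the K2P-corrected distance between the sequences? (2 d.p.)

P = 181/616 ≈ 0.293831 and Q = 21/616 ≈ 0.034091.
Under the Kimura two-parameter model, d = −½ ln(1 − 2P − Q) − ¼ ln(1 − 2Q).
1 − 2P − Q = 0.378247, giving −½ ln(0.378247) = 0.486104.
1 − 2Q = 0.931818, giving −¼ ln(0.931818) = 0.017654.
d = 0.486104 + 0.017654 = 0.503758.

0.50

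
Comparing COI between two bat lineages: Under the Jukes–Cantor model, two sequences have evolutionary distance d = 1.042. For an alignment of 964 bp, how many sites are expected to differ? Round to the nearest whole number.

543

Invert JC69: p = (3/4)(1 − e^(−4d/3)) = 0.75 × (1 − e^(-1.389333)) = 0.75 × (1 − 0.249241) = 0.563069.
Expected differing sites = pL ≈ 0.563069 × 964 = 542.798516 ≈ 543.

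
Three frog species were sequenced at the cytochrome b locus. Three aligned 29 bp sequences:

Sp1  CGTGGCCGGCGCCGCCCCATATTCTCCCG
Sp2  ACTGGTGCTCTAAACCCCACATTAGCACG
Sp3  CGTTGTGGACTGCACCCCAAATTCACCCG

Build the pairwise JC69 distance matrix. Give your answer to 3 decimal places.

d(Sp1,Sp2) = 0.774, d(Sp1,Sp3) = 0.401, d(Sp2,Sp3) = 0.529

Sp1–Sp2: 14/29 sites differ → p ≈ 0.482759, d = −0.75 ln(1 − 0.643679) = 0.773942 ≈ 0.774.
Sp1–Sp3: 9/29 sites differ → p ≈ 0.310345, d = −0.75 ln(1 − 0.413793) = 0.400562 ≈ 0.401.
Sp2–Sp3: 11/29 sites differ → p ≈ 0.37931, d = −0.75 ln(1 − 0.505747) = 0.528531 ≈ 0.529.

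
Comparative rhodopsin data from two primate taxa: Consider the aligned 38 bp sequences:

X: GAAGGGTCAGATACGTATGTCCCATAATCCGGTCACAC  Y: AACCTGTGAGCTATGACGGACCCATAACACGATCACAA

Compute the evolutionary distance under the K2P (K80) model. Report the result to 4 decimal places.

Of 38 sites, 4 differences are transitions and 11 are transversions, so P = 4/38 ≈ 0.105263 and Q = 11/38 ≈ 0.289474.
Under the Kimura two-parameter model, d = −½ ln(1 − 2P − Q) − ¼ ln(1 − 2Q).
1 − 2P − Q = 0.5, giving −½ ln(0.5) = 0.346574.
1 − 2Q = 0.421052, giving −¼ ln(0.421052) = 0.216250.
d = 0.346574 + 0.216250 = 0.562824.

0.5628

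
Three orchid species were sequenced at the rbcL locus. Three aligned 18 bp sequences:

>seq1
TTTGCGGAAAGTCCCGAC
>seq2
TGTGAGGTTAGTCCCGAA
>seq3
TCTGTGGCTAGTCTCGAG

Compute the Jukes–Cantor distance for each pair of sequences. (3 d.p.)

d(seq1,seq2) = 0.347, d(seq1,seq3) = 0.441, d(seq2,seq3) = 0.347

seq1–seq2: 5/18 sites differ → p ≈ 0.277778, d = −0.75 ln(1 − 0.370371) = 0.346968 ≈ 0.347.
seq1–seq3: 6/18 sites differ → p ≈ 0.333333, d = −0.75 ln(1 − 0.444444) = 0.440839 ≈ 0.441.
seq2–seq3: 5/18 sites differ → p ≈ 0.277778, d = −0.75 ln(1 − 0.370371) = 0.346968 ≈ 0.347.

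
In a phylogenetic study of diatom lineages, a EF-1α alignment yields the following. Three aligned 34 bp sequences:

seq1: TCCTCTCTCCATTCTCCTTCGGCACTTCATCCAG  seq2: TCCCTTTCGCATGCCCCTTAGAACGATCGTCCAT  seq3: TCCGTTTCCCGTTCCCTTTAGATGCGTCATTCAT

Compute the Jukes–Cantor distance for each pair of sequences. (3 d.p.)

seq1–seq2: 15/34 sites differ → p ≈ 0.441176, d = −0.75 ln(1 − 0.588235) = 0.665477 ≈ 0.665.
seq1–seq3: 14/34 sites differ → p ≈ 0.411765, d = −0.75 ln(1 − 0.54902) = 0.597249 ≈ 0.597.
seq2–seq3: 11/34 sites differ → p ≈ 0.323529, d = −0.75 ln(1 − 0.431372) = 0.423397 ≈ 0.423.

d(seq1,seq2) = 0.665, d(seq1,seq3) = 0.597, d(seq2,seq3) = 0.423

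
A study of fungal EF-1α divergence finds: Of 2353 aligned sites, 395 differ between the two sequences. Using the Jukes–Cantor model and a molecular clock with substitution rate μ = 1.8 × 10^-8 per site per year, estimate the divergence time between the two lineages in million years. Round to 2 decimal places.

p = 395/2353 ≈ 0.167871.
d = −(3/4) ln(1 − 4p/3) = −0.75 ln(1 − 0.223828) = −0.75 ln(0.776172)
  = −0.75 × (-0.253381) = 0.190036 substitutions/site.
Under a molecular clock d = 2μt, so t = d/(2μ) = 0.190036 / (2 × 1.8 × 10^-8) = 5.28 million years.

5.28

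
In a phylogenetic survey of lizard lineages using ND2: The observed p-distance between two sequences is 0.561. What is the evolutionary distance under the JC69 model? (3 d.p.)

d = −(3/4) ln(1 − 4p/3) = −0.75 ln(1 − 0.748) = −0.75 ln(0.252)
  = −0.75 × (-1.378326) = 1.033745 substitutions/site.

1.034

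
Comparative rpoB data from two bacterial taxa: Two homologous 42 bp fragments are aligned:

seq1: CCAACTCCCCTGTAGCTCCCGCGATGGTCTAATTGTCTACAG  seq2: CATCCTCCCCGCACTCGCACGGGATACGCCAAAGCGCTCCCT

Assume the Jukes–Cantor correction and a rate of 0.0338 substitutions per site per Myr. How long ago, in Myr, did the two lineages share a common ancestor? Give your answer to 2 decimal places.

13.30

The sequences differ at 22 of 42 sites, so p = 22/42 ≈ 0.52381.
d = −(3/4) ln(1 − 4p/3) = −0.75 ln(1 − 0.698413) = −0.75 ln(0.301587)
  = −0.75 × (-1.198697) = 0.899023 substitutions/site.
Under a molecular clock d = 2μt, so t = d/(2μ) = 0.899023 / (2 × 0.0338) = 13.30 Myr.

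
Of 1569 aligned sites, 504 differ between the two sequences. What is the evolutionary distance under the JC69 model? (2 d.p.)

p = 504/1569 ≈ 0.321224.
d = −(3/4) ln(1 − 4p/3) = −0.75 ln(1 − 0.428299) = −0.75 ln(0.571701)
  = −0.75 × (-0.559139) = 0.419354 substitutions/site.

0.42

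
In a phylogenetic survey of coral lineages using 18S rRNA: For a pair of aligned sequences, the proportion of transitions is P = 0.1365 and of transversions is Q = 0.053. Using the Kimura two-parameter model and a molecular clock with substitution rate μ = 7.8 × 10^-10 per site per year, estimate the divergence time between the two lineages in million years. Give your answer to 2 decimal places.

Under the Kimura two-parameter model, d = −½ ln(1 − 2P − Q) − ¼ ln(1 − 2Q).
1 − 2P − Q = 0.674, giving −½ ln(0.674) = 0.197263.
1 − 2Q = 0.894, giving −¼ ln(0.894) = 0.028012.
d = 0.197263 + 0.028012 = 0.225275.
Under a molecular clock d = 2μt, so t = d/(2μ) = 0.225275 / (2 × 7.8 × 10^-10) = 144.41 million years.

144.41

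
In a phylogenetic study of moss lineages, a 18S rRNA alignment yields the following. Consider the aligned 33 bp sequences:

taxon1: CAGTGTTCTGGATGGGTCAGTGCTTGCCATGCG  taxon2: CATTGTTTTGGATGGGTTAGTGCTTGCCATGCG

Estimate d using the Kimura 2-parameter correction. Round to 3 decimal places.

Of 33 sites, 2 differences are transitions and 1 are transversions, so P = 2/33 ≈ 0.060606 and Q = 1/33 ≈ 0.030303.
Under the Kimura two-parameter model, d = −½ ln(1 − 2P − Q) − ¼ ln(1 − 2Q).
1 − 2P − Q = 0.848485, giving −½ ln(0.848485) = 0.082151.
1 − 2Q = 0.939394, giving −¼ ln(0.939394) = 0.015630.
d = 0.082151 + 0.015630 = 0.097781.

0.098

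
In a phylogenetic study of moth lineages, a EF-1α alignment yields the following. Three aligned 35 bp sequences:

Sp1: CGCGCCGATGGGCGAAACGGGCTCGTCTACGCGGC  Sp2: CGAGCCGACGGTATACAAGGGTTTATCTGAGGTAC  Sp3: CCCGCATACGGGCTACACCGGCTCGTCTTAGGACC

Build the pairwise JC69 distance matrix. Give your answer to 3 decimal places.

d(Sp1,Sp2) = 0.635, d(Sp1,Sp3) = 0.458, d(Sp2,Sp3) = 0.572

Sp1–Sp2: 15/35 sites differ → p ≈ 0.428571, d = −0.75 ln(1 − 0.571428) = 0.635472 ≈ 0.635.
Sp1–Sp3: 12/35 sites differ → p ≈ 0.342857, d = −0.75 ln(1 − 0.457143) = 0.458182 ≈ 0.458.
Sp2–Sp3: 14/35 sites differ → p = 0.4, d = −0.75 ln(1 − 0.533333) = 0.571605 ≈ 0.572.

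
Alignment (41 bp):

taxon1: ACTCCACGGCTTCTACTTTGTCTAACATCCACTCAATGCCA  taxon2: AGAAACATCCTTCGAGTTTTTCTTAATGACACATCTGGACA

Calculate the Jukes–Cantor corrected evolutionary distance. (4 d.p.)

0.9426

The sequences differ at 22 of 41 sites, so p = 22/41 ≈ 0.536585.
d = −(3/4) ln(1 − 4p/3) = −0.75 ln(1 − 0.715447) = −0.75 ln(0.284553)
  = −0.75 × (-1.256836) = 0.942627 substitutions/site.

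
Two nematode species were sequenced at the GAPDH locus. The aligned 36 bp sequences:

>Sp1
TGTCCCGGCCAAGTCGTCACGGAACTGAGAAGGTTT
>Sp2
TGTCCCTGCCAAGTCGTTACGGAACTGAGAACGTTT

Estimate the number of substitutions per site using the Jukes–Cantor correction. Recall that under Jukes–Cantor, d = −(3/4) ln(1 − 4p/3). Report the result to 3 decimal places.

0.088

The sequences differ at 3 of 36 sites (7, 18, 32), so p = 3/36 ≈ 0.083333.
d = −(3/4) ln(1 − 4p/3) = −0.75 ln(1 − 0.111111) = −0.75 ln(0.888889)
  = −0.75 × (-0.117783) = 0.088337 substitutions/site.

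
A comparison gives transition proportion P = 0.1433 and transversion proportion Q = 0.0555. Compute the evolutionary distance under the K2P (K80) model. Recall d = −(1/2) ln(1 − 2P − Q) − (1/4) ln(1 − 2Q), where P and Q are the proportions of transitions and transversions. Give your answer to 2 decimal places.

0.24

Under the Kimura two-parameter model, d = −½ ln(1 − 2P − Q) − ¼ ln(1 − 2Q).
1 − 2P − Q = 0.6579, giving −½ ln(0.6579) = 0.209351.
1 − 2Q = 0.889, giving −¼ ln(0.889) = 0.029415.
d = 0.209351 + 0.029415 = 0.238766.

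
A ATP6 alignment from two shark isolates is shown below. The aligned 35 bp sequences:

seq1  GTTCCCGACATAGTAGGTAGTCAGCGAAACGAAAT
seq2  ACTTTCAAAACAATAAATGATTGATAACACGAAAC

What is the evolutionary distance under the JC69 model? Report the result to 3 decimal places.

0.965

The sequences differ at 19 of 35 sites, so p = 19/35 ≈ 0.542857.
d = −(3/4) ln(1 − 4p/3) = −0.75 ln(1 − 0.723809) = −0.75 ln(0.276191)
  = −0.75 × (-1.286663) = 0.964997 substitutions/site.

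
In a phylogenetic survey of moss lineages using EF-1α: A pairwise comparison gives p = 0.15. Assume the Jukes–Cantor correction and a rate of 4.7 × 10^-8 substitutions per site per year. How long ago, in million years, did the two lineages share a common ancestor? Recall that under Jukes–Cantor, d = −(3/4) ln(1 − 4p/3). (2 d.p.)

1.78

d = −(3/4) ln(1 − 4p/3) = −0.75 ln(1 − 0.2) = −0.75 ln(0.8)
  = −0.75 × (-0.223144) = 0.167358 substitutions/site.
Under a molecular clock d = 2μt, so t = d/(2μ) = 0.167358 / (2 × 4.7 × 10^-8) = 1.78 million years.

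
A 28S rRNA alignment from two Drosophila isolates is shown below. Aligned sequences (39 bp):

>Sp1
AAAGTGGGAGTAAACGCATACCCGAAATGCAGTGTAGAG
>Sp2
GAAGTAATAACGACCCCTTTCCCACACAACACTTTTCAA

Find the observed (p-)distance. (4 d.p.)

0.5385

The sequences differ at 21 of 39 positions.
p = 21/39 = 0.538461… ≈ 0.5385 (to 4 d.p.).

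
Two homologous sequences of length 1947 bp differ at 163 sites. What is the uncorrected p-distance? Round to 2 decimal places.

p = 163/1947 = 0.083718… ≈ 0.08 (to 2 d.p.).

0.08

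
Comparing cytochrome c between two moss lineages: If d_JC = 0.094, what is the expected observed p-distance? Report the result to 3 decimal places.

p = (3/4)(1 − e^(−4d/3)) = 0.75 × (1 − e^(-0.125333)) = 0.75 × (1 − 0.882203) = 0.088348.

0.088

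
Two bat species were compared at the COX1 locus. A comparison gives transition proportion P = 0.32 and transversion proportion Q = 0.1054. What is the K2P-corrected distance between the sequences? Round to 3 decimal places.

Under the Kimura two-parameter model, d = −½ ln(1 − 2P − Q) − ¼ ln(1 − 2Q).
1 − 2P − Q = 0.2546, giving −½ ln(0.2546) = 0.684031.
1 − 2Q = 0.7892, giving −¼ ln(0.7892) = 0.059184.
d = 0.684031 + 0.059184 = 0.743215.

0.743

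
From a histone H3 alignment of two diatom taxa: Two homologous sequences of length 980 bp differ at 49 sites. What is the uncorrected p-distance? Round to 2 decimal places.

0.05

p = 49/980 = 0.05.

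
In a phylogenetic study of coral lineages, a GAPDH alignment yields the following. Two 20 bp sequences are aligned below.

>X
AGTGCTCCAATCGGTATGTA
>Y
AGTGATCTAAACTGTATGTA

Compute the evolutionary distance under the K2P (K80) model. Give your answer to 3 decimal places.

0.233

Of 20 sites, 1 differences are transitions and 3 are transversions, so P = 1/20 = 0.05 and Q = 3/20 = 0.15.
Under the Kimura two-parameter model, d = −½ ln(1 − 2P − Q) − ¼ ln(1 − 2Q).
1 − 2P − Q = 0.75, giving −½ ln(0.75) = 0.143841.
1 − 2Q = 0.7, giving −¼ ln(0.7) = 0.089169.
d = 0.143841 + 0.089169 = 0.233010.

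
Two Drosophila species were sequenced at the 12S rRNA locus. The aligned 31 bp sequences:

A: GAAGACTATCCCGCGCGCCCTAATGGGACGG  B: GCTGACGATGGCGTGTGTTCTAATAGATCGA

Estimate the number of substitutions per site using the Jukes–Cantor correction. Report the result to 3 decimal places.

0.614

The sequences differ at 13 of 31 sites, so p = 13/31 ≈ 0.419355.
d = −(3/4) ln(1 − 4p/3) = −0.75 ln(1 − 0.55914) = −0.75 ln(0.44086)
  = −0.75 × (-0.819028) = 0.614271 substitutions/site.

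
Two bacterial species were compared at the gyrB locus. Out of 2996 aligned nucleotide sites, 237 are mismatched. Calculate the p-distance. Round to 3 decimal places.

p = 237/2996 = 0.079105… ≈ 0.079 (to 3 d.p.).

0.079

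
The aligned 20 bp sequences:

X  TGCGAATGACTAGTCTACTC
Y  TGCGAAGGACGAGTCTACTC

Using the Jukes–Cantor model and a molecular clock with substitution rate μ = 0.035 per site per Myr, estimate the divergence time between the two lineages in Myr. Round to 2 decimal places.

The sequences differ at 2 of 20 sites (7, 11), so p = 2/20 = 0.1.
d = −(3/4) ln(1 − 4p/3) = −0.75 ln(1 − 0.133333) = −0.75 ln(0.866667)
  = −0.75 × (-0.143100) = 0.107325 substitutions/site.
Under a molecular clock d = 2μt, so t = d/(2μ) = 0.107325 / (2 × 0.035) = 1.53 Myr.

1.53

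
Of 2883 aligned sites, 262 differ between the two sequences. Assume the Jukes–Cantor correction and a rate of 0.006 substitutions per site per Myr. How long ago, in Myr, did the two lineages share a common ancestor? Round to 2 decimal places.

8.07

p = 262/2883 ≈ 0.090878.
d = −(3/4) ln(1 − 4p/3) = −0.75 ln(1 − 0.121171) = −0.75 ln(0.878829)
  = −0.75 × (-0.129165) = 0.096874 substitutions/site.
Under a molecular clock d = 2μt, so t = d/(2μ) = 0.096874 / (2 × 0.006) = 8.07 Myr.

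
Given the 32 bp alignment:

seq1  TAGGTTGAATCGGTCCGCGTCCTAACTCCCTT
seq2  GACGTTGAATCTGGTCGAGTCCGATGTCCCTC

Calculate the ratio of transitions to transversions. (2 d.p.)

0.25

Transitions are A↔G and C↔T; transversions are all other mismatches.
Transitions: 2. Transversions: 8.
R = 2/8 = 0.25.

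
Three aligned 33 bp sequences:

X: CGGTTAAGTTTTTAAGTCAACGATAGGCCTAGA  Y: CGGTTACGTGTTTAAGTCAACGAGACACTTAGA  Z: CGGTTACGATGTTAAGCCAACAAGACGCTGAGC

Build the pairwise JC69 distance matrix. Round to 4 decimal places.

X–Y: 6/33 sites differ → p ≈ 0.181818, d = −0.75 ln(1 − 0.242424) = 0.208224 ≈ 0.2082.
X–Z: 10/33 sites differ → p ≈ 0.30303, d = −0.75 ln(1 − 0.40404) = 0.388186 ≈ 0.3882.
Y–Z: 8/33 sites differ → p ≈ 0.242424, d = −0.75 ln(1 − 0.323232) = 0.292820 ≈ 0.2928.

d(X,Y) = 0.2082, d(X,Z) = 0.3882, d(Y,Z) = 0.2928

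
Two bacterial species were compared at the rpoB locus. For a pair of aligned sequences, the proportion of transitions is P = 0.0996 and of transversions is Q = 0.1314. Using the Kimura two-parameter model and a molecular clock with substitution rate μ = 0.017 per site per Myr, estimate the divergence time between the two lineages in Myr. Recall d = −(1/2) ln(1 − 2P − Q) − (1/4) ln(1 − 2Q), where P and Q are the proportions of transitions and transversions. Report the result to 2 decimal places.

8.14

Under the Kimura two-parameter model, d = −½ ln(1 − 2P − Q) − ¼ ln(1 − 2Q).
1 − 2P − Q = 0.6694, giving −½ ln(0.6694) = 0.200687.
1 − 2Q = 0.7372, giving −¼ ln(0.7372) = 0.076224.
d = 0.200687 + 0.076224 = 0.276911.
Under a molecular clock d = 2μt, so t = d/(2μ) = 0.276911 / (2 × 0.017) = 8.14 Myr.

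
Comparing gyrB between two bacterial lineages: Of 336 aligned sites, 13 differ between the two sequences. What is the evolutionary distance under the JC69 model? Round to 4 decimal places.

p = 13/336 ≈ 0.03869.
d = −(3/4) ln(1 − 4p/3) = −0.75 ln(1 − 0.051587) = −0.75 ln(0.948413)
  = −0.75 × (-0.052965) = 0.039724 substitutions/site.

0.0397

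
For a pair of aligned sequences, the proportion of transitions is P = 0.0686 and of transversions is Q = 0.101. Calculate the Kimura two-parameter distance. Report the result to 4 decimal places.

0.1924

Under the Kimura two-parameter model, d = −½ ln(1 − 2P − Q) − ¼ ln(1 − 2Q).
1 − 2P − Q = 0.7618, giving −½ ln(0.7618) = 0.136036.
1 − 2Q = 0.798, giving −¼ ln(0.798) = 0.056412.
d = 0.136036 + 0.056412 = 0.192448.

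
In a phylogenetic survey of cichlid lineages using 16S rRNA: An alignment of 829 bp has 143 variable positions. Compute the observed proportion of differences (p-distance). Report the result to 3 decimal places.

0.172

p = 143/829 = 0.172496… ≈ 0.172 (to 3 d.p.).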